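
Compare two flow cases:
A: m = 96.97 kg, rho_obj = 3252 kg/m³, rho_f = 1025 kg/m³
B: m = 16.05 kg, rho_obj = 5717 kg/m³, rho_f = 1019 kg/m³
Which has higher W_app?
W_app(A) = 651.4 N, W_app(B) = 129.4 N. Answer: A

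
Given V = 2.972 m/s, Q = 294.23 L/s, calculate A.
Formula: Q = A V
Substituting knowns: 294.23 = A·2.972·1000
Solving for A: A = (294.23/1000)/2.972 = 0.099 m²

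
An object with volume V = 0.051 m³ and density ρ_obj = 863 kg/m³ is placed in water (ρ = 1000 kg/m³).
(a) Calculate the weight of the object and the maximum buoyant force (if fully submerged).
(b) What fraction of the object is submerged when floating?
(a) W=rho_obj*g*V=863*9.81*0.051=431.8 N; F_B(max)=rho*g*V=1000*9.81*0.051=500.3 N
(b) Floating fraction=rho_obj/rho=863/1000=0.863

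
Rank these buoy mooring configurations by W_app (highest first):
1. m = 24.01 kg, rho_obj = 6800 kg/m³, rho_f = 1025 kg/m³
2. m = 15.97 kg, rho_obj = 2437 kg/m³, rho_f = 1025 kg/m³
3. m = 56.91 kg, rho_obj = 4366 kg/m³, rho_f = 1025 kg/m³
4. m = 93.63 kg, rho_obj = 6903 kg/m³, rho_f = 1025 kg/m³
Case 1: W_app = 200 N
Case 2: W_app = 90.77 N
Case 3: W_app = 427.2 N
Case 4: W_app = 782.1 N
Ranking (highest first): 4, 3, 1, 2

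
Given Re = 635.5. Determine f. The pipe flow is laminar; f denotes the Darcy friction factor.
Formula: f = \frac{64}{Re}
f = 64/635.5 = 0.1007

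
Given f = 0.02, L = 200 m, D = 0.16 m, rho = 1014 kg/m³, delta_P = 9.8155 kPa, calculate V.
Formula: \Delta P = f \frac{L}{D} \frac{\rho V^2}{2}
Substituting knowns: 9.8155 = 0.02·(200/0.16)·0.5·1014·V²/1000
Solving for V: V = √((9.8155·1000)/(0.02·(200/0.16)·0.5·1014)) = 0.88 m/s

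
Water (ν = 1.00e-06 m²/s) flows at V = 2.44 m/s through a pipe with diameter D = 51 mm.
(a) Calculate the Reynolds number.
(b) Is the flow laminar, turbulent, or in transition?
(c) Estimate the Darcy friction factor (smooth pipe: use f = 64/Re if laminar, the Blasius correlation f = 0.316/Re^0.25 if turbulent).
(a) Re = V·D/ν = 2.44·0.051/1.00e-06 = 124440
(b) Flow regime: turbulent (Re > 4000)
(c) Friction factor: f = 0.316/Re^0.25 = 0.316/124440^0.25 = 0.01682 (Blasius is strictly valid for Re ≲ 1e5; used here as the smooth-pipe estimate the problem specifies)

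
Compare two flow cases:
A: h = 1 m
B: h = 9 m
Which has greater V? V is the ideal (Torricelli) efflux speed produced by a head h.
V(A) = 4.429 m/s, V(B) = 13.29 m/s. Answer: B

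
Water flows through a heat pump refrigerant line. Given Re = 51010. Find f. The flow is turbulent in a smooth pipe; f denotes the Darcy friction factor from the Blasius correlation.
Formula: f = \frac{0.316}{Re^{0.25}}
f = 0.316/51010^0.25 = 0.02103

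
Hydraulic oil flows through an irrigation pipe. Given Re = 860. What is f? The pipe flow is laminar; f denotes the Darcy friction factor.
Formula: f = \frac{64}{Re}
f = 64/860 = 0.07442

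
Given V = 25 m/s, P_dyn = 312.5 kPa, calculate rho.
Formula: P_{dyn} = \frac{1}{2} \rho V^2
Substituting knowns: 312.5 = 0.5·rho·25²/1000
Solving for rho: rho = 2·(312.5·1000)/25² = 1000 kg/m³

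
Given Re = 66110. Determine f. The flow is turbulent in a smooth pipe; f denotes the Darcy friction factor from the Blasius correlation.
Formula: f = \frac{0.316}{Re^{0.25}}
f = 0.316/66110^0.25 = 0.01971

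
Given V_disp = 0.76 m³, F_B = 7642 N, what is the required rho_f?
Formula: F_B = \rho_f g V_{disp}
Substituting knowns: 7642 = rho_f·9.81·0.76
Solving for rho_f: rho_f = 7642/(9.81·0.76) = 1025 kg/m³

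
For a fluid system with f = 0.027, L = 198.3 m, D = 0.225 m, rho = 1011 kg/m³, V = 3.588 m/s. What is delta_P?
Formula: \Delta P = f \frac{L}{D} \frac{\rho V^2}{2}
delta_P = 0.027·(198.3/0.225)·0.5·1011·3.588²/1000 = 154.9 kPa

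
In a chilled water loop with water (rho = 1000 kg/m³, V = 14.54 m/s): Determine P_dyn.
Formula: P_{dyn} = \frac{1}{2} \rho V^2
P_dyn = 0.5·1000·14.54²/1000 = 105.7 kPa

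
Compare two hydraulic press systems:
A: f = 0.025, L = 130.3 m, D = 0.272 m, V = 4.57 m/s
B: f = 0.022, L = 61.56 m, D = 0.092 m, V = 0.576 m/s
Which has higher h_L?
h_L(A) = 12.75 m, h_L(B) = 0.2489 m. Answer: A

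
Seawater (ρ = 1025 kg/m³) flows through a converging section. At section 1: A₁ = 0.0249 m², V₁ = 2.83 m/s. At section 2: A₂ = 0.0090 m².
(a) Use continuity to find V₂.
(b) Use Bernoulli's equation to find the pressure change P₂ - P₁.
(a) Continuity: A₁V₁=A₂V₂ -> V₂=A₁V₁/A₂=0.0249*2.83/0.0090=7.83 m/s
(b) Bernoulli: P₂-P₁=0.5*rho*(V₁^2-V₂^2)/1000=0.5*1025*(2.83^2-7.83^2)/1000=-27.32 kPa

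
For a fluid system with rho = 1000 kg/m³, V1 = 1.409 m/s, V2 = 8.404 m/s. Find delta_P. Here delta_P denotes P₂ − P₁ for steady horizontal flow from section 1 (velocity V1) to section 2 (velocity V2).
Formula: \Delta P = \frac{1}{2} \rho (V_1^2 - V_2^2)
delta_P = 0.5·1000·(1.409² − 8.404²)/1000 = -34.32 kPa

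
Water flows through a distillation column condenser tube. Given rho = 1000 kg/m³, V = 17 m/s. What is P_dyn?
Formula: P_{dyn} = \frac{1}{2} \rho V^2
P_dyn = 0.5·1000·17²/1000 = 144.5 kPa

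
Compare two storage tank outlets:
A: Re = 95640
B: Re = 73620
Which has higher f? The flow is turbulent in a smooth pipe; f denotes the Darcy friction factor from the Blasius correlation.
f(A) = 0.01797, f(B) = 0.01918. Answer: B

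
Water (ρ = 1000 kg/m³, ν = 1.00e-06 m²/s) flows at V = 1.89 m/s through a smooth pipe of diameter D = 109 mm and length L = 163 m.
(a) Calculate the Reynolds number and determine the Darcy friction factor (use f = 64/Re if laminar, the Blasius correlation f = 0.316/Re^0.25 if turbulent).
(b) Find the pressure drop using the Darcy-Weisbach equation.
(a) Re = V·D/ν = 1.89·0.109/1.00e-06 = 206010 → turbulent (Re > 4000); f = 0.316/Re^0.25 = 0.316/206010^0.25 = 0.014833 (Blasius is strictly valid for Re ≲ 1e5; used here as the smooth-pipe estimate the problem specifies)
(b) Darcy-Weisbach: ΔP = f·(L/D)·½ρV²/1000 = 0.014833·(163/0.109)·½·1000·1.89²/1000 = 39.62 kPa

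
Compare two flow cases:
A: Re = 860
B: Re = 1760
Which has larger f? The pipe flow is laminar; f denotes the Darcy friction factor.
f(A) = 0.07442, f(B) = 0.03636. Answer: A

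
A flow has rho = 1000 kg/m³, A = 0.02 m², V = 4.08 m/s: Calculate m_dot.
Formula: \dot{m} = \rho A V
m_dot = 1000·0.02·4.08 = 81.6 kg/s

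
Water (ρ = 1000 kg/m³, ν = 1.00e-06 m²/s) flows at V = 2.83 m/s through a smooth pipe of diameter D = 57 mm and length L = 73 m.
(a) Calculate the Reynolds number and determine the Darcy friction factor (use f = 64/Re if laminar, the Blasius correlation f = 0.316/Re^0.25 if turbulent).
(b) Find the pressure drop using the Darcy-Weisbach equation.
(a) Re = V·D/ν = 2.83·0.057/1.00e-06 = 161310 → turbulent (Re > 4000); f = 0.316/Re^0.25 = 0.316/161310^0.25 = 0.015768 (Blasius is strictly valid for Re ≲ 1e5; used here as the smooth-pipe estimate the problem specifies)
(b) Darcy-Weisbach: ΔP = f·(L/D)·½ρV²/1000 = 0.015768·(73/0.057)·½·1000·2.83²/1000 = 80.87 kPa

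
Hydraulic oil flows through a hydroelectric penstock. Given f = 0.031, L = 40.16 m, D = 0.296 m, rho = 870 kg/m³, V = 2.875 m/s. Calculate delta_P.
Formula: \Delta P = f \frac{L}{D} \frac{\rho V^2}{2}
delta_P = 0.031·(40.16/0.296)·0.5·870·2.875²/1000 = 15.12 kPa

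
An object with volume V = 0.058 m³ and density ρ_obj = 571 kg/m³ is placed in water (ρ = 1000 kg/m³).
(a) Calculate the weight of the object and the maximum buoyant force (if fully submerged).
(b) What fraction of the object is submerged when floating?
(a) W=rho_obj*g*V=571*9.81*0.058=324.9 N; F_B(max)=rho*g*V=1000*9.81*0.058=569.0 N
(b) Floating fraction=rho_obj/rho=571/1000=0.571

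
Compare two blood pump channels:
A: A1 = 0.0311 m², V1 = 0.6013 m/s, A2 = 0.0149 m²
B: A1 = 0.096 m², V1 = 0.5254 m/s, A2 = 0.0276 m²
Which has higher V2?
V2(A) = 1.255 m/s, V2(B) = 1.827 m/s. Answer: B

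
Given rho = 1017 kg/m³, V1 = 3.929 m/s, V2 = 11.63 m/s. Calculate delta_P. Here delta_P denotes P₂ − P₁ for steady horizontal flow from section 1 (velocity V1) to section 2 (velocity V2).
Formula: \Delta P = \frac{1}{2} \rho (V_1^2 - V_2^2)
delta_P = 0.5·1017·(3.929² − 11.63²)/1000 = -60.93 kPa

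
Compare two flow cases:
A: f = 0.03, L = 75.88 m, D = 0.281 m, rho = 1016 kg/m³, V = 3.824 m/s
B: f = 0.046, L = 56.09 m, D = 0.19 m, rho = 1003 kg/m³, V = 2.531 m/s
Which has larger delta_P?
delta_P(A) = 60.18 kPa, delta_P(B) = 43.63 kPa. Answer: A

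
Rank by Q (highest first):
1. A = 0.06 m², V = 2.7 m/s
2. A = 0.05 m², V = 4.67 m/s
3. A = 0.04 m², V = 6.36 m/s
Case 1: Q = 162 L/s
Case 2: Q = 233.5 L/s
Case 3: Q = 254.4 L/s
Ranking (highest first): 3, 2, 1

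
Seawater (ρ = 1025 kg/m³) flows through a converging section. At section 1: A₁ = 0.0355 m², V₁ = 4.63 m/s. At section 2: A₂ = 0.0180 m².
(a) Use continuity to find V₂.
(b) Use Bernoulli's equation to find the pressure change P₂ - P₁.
(a) Continuity: A₁V₁=A₂V₂ -> V₂=A₁V₁/A₂=0.0355*4.63/0.0180=9.13 m/s
(b) Bernoulli: P₂-P₁=0.5*rho*(V₁^2-V₂^2)/1000=0.5*1025*(4.63^2-9.13^2)/1000=-31.73 kPa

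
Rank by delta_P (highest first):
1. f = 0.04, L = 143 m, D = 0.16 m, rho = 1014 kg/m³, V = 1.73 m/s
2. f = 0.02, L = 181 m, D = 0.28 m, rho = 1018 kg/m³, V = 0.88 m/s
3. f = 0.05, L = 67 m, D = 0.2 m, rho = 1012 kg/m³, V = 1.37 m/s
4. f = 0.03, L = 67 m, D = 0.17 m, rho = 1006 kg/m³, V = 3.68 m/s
Case 1: delta_P = 54.25 kPa
Case 2: delta_P = 5.096 kPa
Case 3: delta_P = 15.91 kPa
Case 4: delta_P = 80.54 kPa
Ranking (highest first): 4, 1, 3, 2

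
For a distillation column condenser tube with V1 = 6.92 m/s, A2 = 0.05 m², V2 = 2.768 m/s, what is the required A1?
Formula: V_2 = \frac{A_1 V_1}{A_2}
Substituting knowns: 2.768 = A1·6.92/0.05
Solving for A1: A1 = 2.768·0.05/6.92 = 0.02 m²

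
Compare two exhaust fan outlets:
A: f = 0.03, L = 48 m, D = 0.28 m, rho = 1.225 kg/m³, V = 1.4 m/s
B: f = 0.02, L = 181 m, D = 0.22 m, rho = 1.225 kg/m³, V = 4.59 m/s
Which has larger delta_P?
delta_P(A) = 0.006174 kPa, delta_P(B) = 0.2123 kPa. Answer: B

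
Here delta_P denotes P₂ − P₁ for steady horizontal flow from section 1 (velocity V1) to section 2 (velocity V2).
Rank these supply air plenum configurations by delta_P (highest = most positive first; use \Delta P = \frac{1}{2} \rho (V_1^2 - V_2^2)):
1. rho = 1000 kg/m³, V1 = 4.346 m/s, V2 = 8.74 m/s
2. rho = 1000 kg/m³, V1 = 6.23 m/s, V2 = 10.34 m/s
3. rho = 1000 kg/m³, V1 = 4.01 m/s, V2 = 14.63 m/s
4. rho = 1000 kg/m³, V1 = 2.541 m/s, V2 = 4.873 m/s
Case 1: delta_P = -28.75 kPa
Case 2: delta_P = -34.05 kPa
Case 3: delta_P = -98.98 kPa
Case 4: delta_P = -8.645 kPa
Ranking (highest first): 4, 1, 2, 3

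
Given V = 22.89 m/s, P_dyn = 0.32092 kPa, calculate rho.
Formula: P_{dyn} = \frac{1}{2} \rho V^2
Substituting knowns: 0.32092 = 0.5·rho·22.89²/1000
Solving for rho: rho = 2·(0.32092·1000)/22.89² = 1.225 kg/m³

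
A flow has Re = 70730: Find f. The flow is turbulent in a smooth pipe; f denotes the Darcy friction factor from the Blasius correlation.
Formula: f = \frac{0.316}{Re^{0.25}}
f = 0.316/70730^0.25 = 0.01938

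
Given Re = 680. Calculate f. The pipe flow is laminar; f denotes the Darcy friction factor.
Formula: f = \frac{64}{Re}
f = 64/680 = 0.09412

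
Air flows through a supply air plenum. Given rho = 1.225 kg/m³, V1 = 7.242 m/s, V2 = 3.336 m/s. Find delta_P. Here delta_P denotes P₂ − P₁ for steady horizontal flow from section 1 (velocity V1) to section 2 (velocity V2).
Formula: \Delta P = \frac{1}{2} \rho (V_1^2 - V_2^2)
delta_P = 0.5·1.225·(7.242² − 3.336²)/1000 = 0.02531 kPa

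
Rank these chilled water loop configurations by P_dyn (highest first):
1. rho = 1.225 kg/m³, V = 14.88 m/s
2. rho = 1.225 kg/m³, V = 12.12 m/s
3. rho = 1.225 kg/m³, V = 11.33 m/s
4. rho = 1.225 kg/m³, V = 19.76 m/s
Case 1: P_dyn = 0.1356 kPa
Case 2: P_dyn = 0.08997 kPa
Case 3: P_dyn = 0.07863 kPa
Case 4: P_dyn = 0.2392 kPa
Ranking (highest first): 4, 1, 2, 3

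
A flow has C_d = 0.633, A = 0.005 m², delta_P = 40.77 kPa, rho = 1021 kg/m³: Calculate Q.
Formula: Q = C_d A \sqrt{\frac{2 \Delta P}{\rho}}
Q = 0.633·0.005·√(2·(40.77·1000)/1021)·1000 = 28.28 L/s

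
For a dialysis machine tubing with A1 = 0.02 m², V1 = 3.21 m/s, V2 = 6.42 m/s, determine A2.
Formula: V_2 = \frac{A_1 V_1}{A_2}
Substituting knowns: 6.42 = 0.02·3.21/A2
Solving for A2: A2 = 0.02·3.21/6.42 = 0.01 m²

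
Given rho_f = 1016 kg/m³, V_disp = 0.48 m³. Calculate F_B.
Formula: F_B = \rho_f g V_{disp}
F_B = 1016·9.81·0.48 = 4784 N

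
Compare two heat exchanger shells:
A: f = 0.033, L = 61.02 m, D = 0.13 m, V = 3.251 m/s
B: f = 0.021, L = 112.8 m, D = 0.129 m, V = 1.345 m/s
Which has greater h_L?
h_L(A) = 8.344 m, h_L(B) = 1.693 m. Answer: A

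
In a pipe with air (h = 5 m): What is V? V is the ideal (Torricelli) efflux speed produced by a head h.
Formula: V = \sqrt{2 g h}
V = √(2·9.81·5) = 9.905 m/s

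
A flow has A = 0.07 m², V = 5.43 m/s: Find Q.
Formula: Q = A V
Q = 0.07·5.43·1000 = 380.1 L/s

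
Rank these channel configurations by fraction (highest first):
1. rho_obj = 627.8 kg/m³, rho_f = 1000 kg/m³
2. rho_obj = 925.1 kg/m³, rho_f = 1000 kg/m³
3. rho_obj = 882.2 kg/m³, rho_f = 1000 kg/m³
Case 1: fraction = 0.6278
Case 2: fraction = 0.9251
Case 3: fraction = 0.8822
Ranking (highest first): 2, 3, 1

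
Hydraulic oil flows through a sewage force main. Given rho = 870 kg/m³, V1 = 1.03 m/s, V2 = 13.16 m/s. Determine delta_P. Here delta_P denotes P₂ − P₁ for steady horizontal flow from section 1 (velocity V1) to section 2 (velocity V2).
Formula: \Delta P = \frac{1}{2} \rho (V_1^2 - V_2^2)
delta_P = 0.5·870·(1.03² − 13.16²)/1000 = -74.87 kPa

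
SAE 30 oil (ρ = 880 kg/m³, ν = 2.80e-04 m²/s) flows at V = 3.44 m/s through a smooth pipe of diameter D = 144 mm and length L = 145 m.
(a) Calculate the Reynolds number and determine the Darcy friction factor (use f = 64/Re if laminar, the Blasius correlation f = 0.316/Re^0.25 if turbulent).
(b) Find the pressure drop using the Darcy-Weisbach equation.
(a) Re = V·D/ν = 3.44·0.144/2.80e-04 = 1769.1 → laminar (Re < 2300); f = 64/Re = 64/1769.1 = 0.036177
(b) Darcy-Weisbach: ΔP = f·(L/D)·½ρV²/1000 = 0.036177·(145/0.144)·½·880·3.44²/1000 = 189.7 kPa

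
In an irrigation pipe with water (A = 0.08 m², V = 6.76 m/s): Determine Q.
Formula: Q = A V
Q = 0.08·6.76·1000 = 540.8 L/s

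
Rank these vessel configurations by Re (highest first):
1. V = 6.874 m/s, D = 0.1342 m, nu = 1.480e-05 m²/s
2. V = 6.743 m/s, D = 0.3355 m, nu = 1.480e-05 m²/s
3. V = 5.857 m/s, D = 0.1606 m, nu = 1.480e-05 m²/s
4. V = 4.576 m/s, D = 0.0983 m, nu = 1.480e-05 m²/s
Case 1: Re = 62330
Case 2: Re = 152857
Case 3: Re = 63556
Case 4: Re = 30393
Ranking (highest first): 2, 3, 1, 4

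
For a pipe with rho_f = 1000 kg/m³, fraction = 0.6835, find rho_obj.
Formula: f_{sub} = \frac{\rho_{obj}}{\rho_f}
Substituting knowns: 0.6835 = rho_obj/1000
Solving for rho_obj: rho_obj = 0.6835·1000 = 683.5 kg/m³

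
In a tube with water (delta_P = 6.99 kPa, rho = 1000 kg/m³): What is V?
Formula: V = \sqrt{\frac{2 \Delta P}{\rho}}
V = √(2·(6.99·1000)/1000) = 3.739 m/s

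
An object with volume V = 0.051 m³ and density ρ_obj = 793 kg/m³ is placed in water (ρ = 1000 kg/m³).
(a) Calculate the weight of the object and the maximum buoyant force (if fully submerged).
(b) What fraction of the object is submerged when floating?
(a) W=rho_obj*g*V=793*9.81*0.051=396.7 N; F_B(max)=rho*g*V=1000*9.81*0.051=500.3 N
(b) Floating fraction=rho_obj/rho=793/1000=0.793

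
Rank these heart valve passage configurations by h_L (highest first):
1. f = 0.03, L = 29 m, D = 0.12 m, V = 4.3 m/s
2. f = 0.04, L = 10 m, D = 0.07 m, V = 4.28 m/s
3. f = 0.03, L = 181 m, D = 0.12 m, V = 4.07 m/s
Case 1: h_L = 6.832 m
Case 2: h_L = 5.335 m
Case 3: h_L = 38.2 m
Ranking (highest first): 3, 1, 2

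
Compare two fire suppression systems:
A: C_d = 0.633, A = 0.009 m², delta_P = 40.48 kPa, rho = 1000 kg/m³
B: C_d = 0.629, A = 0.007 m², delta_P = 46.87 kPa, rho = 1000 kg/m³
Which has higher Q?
Q(A) = 51.26 L/s, Q(B) = 42.63 L/s. Answer: A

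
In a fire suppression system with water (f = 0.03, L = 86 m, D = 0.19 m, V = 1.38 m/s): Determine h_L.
Formula: h_L = f \frac{L}{D} \frac{V^2}{2g}
h_L = 0.03·(86/0.19)·1.38²/(2·9.81) = 1.318 m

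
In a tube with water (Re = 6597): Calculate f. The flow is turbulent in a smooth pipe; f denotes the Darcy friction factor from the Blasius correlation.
Formula: f = \frac{0.316}{Re^{0.25}}
f = 0.316/6597^0.25 = 0.03506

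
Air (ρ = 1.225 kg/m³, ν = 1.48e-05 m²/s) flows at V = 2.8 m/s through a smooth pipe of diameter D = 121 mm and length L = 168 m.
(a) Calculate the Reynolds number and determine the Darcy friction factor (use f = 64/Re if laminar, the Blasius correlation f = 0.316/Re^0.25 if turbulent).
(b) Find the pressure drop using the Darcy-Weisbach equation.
(a) Re = V·D/ν = 2.8·0.121/1.48e-05 = 22892 → turbulent (Re > 4000); f = 0.316/Re^0.25 = 0.316/22892^0.25 = 0.02569
(b) Darcy-Weisbach: ΔP = f·(L/D)·½ρV²/1000 = 0.02569·(168/0.121)·½·1.225·2.8²/1000 = 0.1713 kPa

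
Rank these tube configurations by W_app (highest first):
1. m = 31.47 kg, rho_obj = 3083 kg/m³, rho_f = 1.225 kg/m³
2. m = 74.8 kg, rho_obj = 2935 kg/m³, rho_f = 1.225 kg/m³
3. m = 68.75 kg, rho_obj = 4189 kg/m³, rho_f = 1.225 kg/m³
Case 1: W_app = 308.6 N
Case 2: W_app = 733.5 N
Case 3: W_app = 674.2 N
Ranking (highest first): 2, 3, 1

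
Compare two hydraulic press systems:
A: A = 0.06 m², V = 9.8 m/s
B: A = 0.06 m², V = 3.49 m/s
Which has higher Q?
Q(A) = 588 L/s, Q(B) = 209.4 L/s. Answer: A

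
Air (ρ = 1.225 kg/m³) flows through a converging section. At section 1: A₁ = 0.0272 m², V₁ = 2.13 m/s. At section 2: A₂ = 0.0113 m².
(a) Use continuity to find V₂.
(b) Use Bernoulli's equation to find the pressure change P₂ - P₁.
(a) Continuity: A₁V₁=A₂V₂ -> V₂=A₁V₁/A₂=0.0272*2.13/0.0113=5.13 m/s
(b) Bernoulli: P₂-P₁=0.5*rho*(V₁^2-V₂^2)/1000=0.5*1.225*(2.13^2-5.13^2)/1000=-0.01334 kPa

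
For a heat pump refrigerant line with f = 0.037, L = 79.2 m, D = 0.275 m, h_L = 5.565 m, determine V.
Formula: h_L = f \frac{L}{D} \frac{V^2}{2g}
Substituting knowns: 5.565 = 0.037·(79.2/0.275)·V²/(2·9.81)
Solving for V: V = √(5.565·2·9.81/(0.037·(79.2/0.275))) = 3.201 m/s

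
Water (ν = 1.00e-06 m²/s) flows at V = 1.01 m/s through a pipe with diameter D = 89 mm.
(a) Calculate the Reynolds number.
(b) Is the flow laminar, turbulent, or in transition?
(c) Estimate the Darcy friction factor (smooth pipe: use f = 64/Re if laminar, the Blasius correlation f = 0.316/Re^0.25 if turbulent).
(a) Re = V·D/ν = 1.01·0.089/1.00e-06 = 89890
(b) Flow regime: turbulent (Re > 4000)
(c) Friction factor: f = 0.316/Re^0.25 = 0.316/89890^0.25 = 0.01825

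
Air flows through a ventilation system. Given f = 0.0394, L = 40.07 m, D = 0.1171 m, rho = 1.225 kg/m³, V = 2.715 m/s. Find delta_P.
Formula: \Delta P = f \frac{L}{D} \frac{\rho V^2}{2}
delta_P = 0.0394·(40.07/0.1171)·0.5·1.225·2.715²/1000 = 0.06087 kPa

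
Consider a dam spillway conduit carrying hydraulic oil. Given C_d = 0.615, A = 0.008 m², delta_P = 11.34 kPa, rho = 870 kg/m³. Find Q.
Formula: Q = C_d A \sqrt{\frac{2 \Delta P}{\rho}}
Q = 0.615·0.008·√(2·(11.34·1000)/870)·1000 = 25.12 L/s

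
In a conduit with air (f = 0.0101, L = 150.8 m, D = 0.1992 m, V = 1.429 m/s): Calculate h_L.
Formula: h_L = f \frac{L}{D} \frac{V^2}{2g}
h_L = 0.0101·(150.8/0.1992)·1.429²/(2·9.81) = 0.7958 m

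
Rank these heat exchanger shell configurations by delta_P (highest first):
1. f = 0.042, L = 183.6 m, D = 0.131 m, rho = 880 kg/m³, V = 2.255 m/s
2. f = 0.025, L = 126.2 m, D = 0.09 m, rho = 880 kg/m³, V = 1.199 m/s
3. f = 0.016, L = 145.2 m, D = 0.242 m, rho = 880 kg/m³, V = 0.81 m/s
Case 1: delta_P = 131.7 kPa
Case 2: delta_P = 22.17 kPa
Case 3: delta_P = 2.771 kPa
Ranking (highest first): 1, 2, 3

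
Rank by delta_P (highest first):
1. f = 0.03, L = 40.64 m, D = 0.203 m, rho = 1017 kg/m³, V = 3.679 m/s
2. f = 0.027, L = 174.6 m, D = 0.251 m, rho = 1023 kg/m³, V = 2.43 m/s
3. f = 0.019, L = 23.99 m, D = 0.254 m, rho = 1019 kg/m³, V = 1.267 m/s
Case 1: delta_P = 41.34 kPa
Case 2: delta_P = 56.73 kPa
Case 3: delta_P = 1.468 kPa
Ranking (highest first): 2, 1, 3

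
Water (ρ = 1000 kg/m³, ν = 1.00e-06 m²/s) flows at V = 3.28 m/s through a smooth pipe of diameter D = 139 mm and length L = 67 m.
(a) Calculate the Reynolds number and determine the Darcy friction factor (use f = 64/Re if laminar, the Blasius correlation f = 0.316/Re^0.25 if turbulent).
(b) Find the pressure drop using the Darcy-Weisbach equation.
(a) Re = V·D/ν = 3.28·0.139/1.00e-06 = 455920 → turbulent (Re > 4000); f = 0.316/Re^0.25 = 0.316/455920^0.25 = 0.012161 (Blasius is strictly valid for Re ≲ 1e5; used here as the smooth-pipe estimate the problem specifies)
(b) Darcy-Weisbach: ΔP = f·(L/D)·½ρV²/1000 = 0.012161·(67/0.139)·½·1000·3.28²/1000 = 31.53 kPa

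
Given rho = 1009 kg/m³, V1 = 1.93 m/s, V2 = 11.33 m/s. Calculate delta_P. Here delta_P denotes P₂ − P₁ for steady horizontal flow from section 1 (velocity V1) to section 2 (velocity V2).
Formula: \Delta P = \frac{1}{2} \rho (V_1^2 - V_2^2)
delta_P = 0.5·1009·(1.93² − 11.33²)/1000 = -62.88 kPa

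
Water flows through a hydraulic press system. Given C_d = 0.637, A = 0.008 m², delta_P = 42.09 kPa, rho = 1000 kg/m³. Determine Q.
Formula: Q = C_d A \sqrt{\frac{2 \Delta P}{\rho}}
Q = 0.637·0.008·√(2·(42.09·1000)/1000)·1000 = 46.76 L/s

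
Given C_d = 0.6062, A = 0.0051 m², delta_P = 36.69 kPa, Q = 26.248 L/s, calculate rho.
Formula: Q = C_d A \sqrt{\frac{2 \Delta P}{\rho}}
Substituting knowns: 26.248 = 0.6062·0.0051·√(2·(36.69·1000)/rho)·1000
Solving for rho: rho = 2·(36.69·1000)/((26.248/1000)/(0.6062·0.0051))² = 1018 kg/m³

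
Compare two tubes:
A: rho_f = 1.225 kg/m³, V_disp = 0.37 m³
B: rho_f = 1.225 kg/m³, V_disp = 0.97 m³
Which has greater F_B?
F_B(A) = 4.446 N, F_B(B) = 11.66 N. Answer: B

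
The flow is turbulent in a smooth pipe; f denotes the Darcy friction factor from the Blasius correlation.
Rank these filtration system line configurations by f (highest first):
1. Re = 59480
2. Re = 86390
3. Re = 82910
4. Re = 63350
Case 1: f = 0.02023
Case 2: f = 0.01843
Case 3: f = 0.01862
Case 4: f = 0.01992
Ranking (highest first): 1, 4, 3, 2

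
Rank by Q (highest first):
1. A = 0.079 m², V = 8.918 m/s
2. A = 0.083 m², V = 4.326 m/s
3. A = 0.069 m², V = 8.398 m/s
Case 1: Q = 704.5 L/s
Case 2: Q = 359.1 L/s
Case 3: Q = 579.5 L/s
Ranking (highest first): 1, 3, 2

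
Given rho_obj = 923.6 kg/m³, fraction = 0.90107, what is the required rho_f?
Formula: f_{sub} = \frac{\rho_{obj}}{\rho_f}
Substituting knowns: 0.90107 = 923.6/rho_f
Solving for rho_f: rho_f = 923.6/0.90107 = 1025 kg/m³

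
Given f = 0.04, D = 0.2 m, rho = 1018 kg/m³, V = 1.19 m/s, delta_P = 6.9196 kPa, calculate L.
Formula: \Delta P = f \frac{L}{D} \frac{\rho V^2}{2}
Substituting knowns: 6.9196 = 0.04·(L/0.2)·0.5·1018·1.19²/1000
Solving for L: L = (6.9196·1000)·0.2/(0.04·0.5·1018·1.19²) = 48 m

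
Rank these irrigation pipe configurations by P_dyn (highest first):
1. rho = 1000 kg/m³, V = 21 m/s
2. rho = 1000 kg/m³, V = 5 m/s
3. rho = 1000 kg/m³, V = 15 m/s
Case 1: P_dyn = 220.5 kPa
Case 2: P_dyn = 12.5 kPa
Case 3: P_dyn = 112.5 kPa
Ranking (highest first): 1, 3, 2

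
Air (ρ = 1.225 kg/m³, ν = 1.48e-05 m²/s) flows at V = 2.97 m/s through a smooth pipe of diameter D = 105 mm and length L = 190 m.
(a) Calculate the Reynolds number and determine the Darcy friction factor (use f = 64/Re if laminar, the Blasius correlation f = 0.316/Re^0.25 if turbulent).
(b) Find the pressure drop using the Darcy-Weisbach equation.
(a) Re = V·D/ν = 2.97·0.105/1.48e-05 = 21071 → turbulent (Re > 4000); f = 0.316/Re^0.25 = 0.316/21071^0.25 = 0.026228
(b) Darcy-Weisbach: ΔP = f·(L/D)·½ρV²/1000 = 0.026228·(190/0.105)·½·1.225·2.97²/1000 = 0.2564 kPa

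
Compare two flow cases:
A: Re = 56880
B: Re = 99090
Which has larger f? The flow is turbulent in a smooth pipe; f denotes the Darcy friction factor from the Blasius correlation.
f(A) = 0.02046, f(B) = 0.01781. Answer: A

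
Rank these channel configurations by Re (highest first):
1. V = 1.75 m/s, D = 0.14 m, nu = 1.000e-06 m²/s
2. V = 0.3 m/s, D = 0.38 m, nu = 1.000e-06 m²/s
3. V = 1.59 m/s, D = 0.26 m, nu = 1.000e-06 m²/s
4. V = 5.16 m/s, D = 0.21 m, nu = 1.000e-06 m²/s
Case 1: Re = 245000
Case 2: Re = 114000
Case 3: Re = 413400
Case 4: Re = 1.084e+06
Ranking (highest first): 4, 3, 1, 2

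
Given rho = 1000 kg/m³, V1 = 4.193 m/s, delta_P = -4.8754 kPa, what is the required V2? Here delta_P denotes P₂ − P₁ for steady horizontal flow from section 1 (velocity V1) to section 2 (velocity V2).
Formula: \Delta P = \frac{1}{2} \rho (V_1^2 - V_2^2)
Substituting knowns: -4.8754 = 0.5·1000·(4.193² − V2²)/1000
Solving for V2: V2 = √(4.193² − 2·(-4.8754·1000)/1000) = 5.228 m/s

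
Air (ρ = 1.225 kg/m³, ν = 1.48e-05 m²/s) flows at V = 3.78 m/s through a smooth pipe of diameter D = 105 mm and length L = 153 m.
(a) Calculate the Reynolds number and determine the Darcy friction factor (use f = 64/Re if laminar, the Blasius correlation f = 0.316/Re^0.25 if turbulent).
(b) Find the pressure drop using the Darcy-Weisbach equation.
(a) Re = V·D/ν = 3.78·0.105/1.48e-05 = 26818 → turbulent (Re > 4000); f = 0.316/Re^0.25 = 0.316/26818^0.25 = 0.024693
(b) Darcy-Weisbach: ΔP = f·(L/D)·½ρV²/1000 = 0.024693·(153/0.105)·½·1.225·3.78²/1000 = 0.3149 kPa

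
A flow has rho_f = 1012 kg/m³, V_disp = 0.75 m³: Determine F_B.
Formula: F_B = \rho_f g V_{disp}
F_B = 1012·9.81·0.75 = 7446 N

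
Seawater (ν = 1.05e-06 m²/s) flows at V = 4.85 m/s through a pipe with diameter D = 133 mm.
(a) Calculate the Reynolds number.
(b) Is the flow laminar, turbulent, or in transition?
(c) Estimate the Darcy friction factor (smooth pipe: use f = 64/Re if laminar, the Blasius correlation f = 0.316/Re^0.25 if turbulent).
(a) Re = V·D/ν = 4.85·0.133/1.05e-06 = 614330
(b) Flow regime: turbulent (Re > 4000)
(c) Friction factor: f = 0.316/Re^0.25 = 0.316/614330^0.25 = 0.01129 (Blasius is strictly valid for Re ≲ 1e5; used here as the smooth-pipe estimate the problem specifies)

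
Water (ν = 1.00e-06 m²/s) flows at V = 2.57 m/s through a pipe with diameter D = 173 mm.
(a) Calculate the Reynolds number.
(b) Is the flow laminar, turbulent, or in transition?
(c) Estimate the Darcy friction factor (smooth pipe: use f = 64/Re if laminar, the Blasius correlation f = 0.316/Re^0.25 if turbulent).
(a) Re = V·D/ν = 2.57·0.173/1.00e-06 = 444610
(b) Flow regime: turbulent (Re > 4000)
(c) Friction factor: f = 0.316/Re^0.25 = 0.316/444610^0.25 = 0.01224 (Blasius is strictly valid for Re ≲ 1e5; used here as the smooth-pipe estimate the problem specifies)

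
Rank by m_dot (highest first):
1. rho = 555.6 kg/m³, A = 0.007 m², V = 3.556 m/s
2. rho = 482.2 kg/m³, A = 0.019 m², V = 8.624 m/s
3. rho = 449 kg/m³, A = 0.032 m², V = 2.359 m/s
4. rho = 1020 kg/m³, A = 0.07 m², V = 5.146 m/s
Case 1: m_dot = 13.83 kg/s
Case 2: m_dot = 79.01 kg/s
Case 3: m_dot = 33.89 kg/s
Case 4: m_dot = 367.4 kg/s
Ranking (highest first): 4, 2, 3, 1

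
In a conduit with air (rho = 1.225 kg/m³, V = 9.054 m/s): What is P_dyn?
Formula: P_{dyn} = \frac{1}{2} \rho V^2
P_dyn = 0.5·1.225·9.054²/1000 = 0.05021 kPa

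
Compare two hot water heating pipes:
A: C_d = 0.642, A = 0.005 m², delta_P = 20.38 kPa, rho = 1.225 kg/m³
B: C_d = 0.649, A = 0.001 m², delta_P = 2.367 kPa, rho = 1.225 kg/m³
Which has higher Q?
Q(A) = 585.5 L/s, Q(B) = 40.35 L/s. Answer: A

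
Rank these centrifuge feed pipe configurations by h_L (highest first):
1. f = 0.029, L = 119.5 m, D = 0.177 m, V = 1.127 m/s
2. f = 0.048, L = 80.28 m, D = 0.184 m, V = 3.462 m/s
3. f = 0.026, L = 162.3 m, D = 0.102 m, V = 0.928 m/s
Case 1: h_L = 1.267 m
Case 2: h_L = 12.79 m
Case 3: h_L = 1.816 m
Ranking (highest first): 2, 3, 1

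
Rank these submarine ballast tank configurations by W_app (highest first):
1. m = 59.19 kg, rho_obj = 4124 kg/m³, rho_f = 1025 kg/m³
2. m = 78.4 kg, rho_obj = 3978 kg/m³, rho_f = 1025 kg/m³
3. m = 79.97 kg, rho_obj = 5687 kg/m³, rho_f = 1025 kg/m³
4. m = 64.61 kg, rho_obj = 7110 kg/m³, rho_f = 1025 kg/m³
Case 1: W_app = 436.3 N
Case 2: W_app = 570.9 N
Case 3: W_app = 643.1 N
Case 4: W_app = 542.5 N
Ranking (highest first): 3, 2, 4, 1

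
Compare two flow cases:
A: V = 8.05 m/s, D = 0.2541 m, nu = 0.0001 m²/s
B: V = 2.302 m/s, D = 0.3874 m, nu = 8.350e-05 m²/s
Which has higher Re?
Re(A) = 20455, Re(B) = 10680. Answer: A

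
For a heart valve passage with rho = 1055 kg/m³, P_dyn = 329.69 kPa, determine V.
Formula: P_{dyn} = \frac{1}{2} \rho V^2
Substituting knowns: 329.69 = 0.5·1055·V²/1000
Solving for V: V = √(2·(329.69·1000)/1055) = 25 m/s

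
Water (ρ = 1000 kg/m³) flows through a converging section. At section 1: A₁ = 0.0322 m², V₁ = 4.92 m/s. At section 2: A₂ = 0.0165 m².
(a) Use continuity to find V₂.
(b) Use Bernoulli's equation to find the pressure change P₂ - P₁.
(a) Continuity: A₁V₁=A₂V₂ -> V₂=A₁V₁/A₂=0.0322*4.92/0.0165=9.60 m/s
(b) Bernoulli: P₂-P₁=0.5*rho*(V₁^2-V₂^2)/1000=0.5*1000*(4.92^2-9.60^2)/1000=-33.98 kPa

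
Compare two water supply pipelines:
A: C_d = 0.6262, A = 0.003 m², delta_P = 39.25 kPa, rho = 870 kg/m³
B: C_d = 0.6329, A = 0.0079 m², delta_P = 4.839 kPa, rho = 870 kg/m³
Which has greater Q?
Q(A) = 17.84 L/s, Q(B) = 16.68 L/s. Answer: A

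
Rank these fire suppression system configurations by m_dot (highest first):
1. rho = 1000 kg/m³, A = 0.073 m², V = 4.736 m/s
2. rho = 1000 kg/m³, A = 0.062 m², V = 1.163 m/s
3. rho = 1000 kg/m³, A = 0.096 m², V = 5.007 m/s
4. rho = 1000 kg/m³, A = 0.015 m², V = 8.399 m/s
Case 1: m_dot = 345.7 kg/s
Case 2: m_dot = 72.11 kg/s
Case 3: m_dot = 480.7 kg/s
Case 4: m_dot = 126 kg/s
Ranking (highest first): 3, 1, 4, 2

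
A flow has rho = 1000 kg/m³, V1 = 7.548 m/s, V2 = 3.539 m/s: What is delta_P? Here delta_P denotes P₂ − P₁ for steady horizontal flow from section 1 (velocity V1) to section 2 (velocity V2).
Formula: \Delta P = \frac{1}{2} \rho (V_1^2 - V_2^2)
delta_P = 0.5·1000·(7.548² − 3.539²)/1000 = 22.22 kPa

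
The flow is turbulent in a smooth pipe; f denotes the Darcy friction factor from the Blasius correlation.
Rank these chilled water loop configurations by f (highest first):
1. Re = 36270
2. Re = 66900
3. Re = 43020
Case 1: f = 0.0229
Case 2: f = 0.01965
Case 3: f = 0.02194
Ranking (highest first): 1, 3, 2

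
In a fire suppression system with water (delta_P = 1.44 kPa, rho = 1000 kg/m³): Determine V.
Formula: V = \sqrt{\frac{2 \Delta P}{\rho}}
V = √(2·(1.44·1000)/1000) = 1.697 m/s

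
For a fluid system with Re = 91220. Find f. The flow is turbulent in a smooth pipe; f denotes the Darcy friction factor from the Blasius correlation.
Formula: f = \frac{0.316}{Re^{0.25}}
f = 0.316/91220^0.25 = 0.01818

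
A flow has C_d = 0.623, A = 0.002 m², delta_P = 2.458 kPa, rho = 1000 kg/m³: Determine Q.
Formula: Q = C_d A \sqrt{\frac{2 \Delta P}{\rho}}
Q = 0.623·0.002·√(2·(2.458·1000)/1000)·1000 = 2.763 L/s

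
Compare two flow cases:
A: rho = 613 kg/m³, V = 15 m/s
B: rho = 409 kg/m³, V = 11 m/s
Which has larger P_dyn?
P_dyn(A) = 68.96 kPa, P_dyn(B) = 24.74 kPa. Answer: A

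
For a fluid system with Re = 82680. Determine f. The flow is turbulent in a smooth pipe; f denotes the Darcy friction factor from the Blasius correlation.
Formula: f = \frac{0.316}{Re^{0.25}}
f = 0.316/82680^0.25 = 0.01864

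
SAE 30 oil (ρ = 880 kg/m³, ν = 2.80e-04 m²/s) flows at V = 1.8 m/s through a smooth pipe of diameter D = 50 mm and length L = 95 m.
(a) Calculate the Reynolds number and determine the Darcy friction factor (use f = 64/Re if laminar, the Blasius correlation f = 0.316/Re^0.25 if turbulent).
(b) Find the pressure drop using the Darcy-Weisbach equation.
(a) Re = V·D/ν = 1.8·0.05/2.80e-04 = 321.43 → laminar (Re < 2300); f = 64/Re = 64/321.43 = 0.19911
(b) Darcy-Weisbach: ΔP = f·(L/D)·½ρV²/1000 = 0.19911·(95/0.050)·½·880·1.8²/1000 = 539.3 kPa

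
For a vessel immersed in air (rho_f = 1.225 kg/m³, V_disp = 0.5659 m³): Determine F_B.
Formula: F_B = \rho_f g V_{disp}
F_B = 1.225·9.81·0.5659 = 6.801 N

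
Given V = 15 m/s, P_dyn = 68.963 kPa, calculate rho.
Formula: P_{dyn} = \frac{1}{2} \rho V^2
Substituting knowns: 68.963 = 0.5·rho·15²/1000
Solving for rho: rho = 2·(68.963·1000)/15² = 613 kg/m³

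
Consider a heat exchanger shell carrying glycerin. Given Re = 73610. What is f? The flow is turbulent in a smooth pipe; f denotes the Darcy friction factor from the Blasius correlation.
Formula: f = \frac{0.316}{Re^{0.25}}
f = 0.316/73610^0.25 = 0.01918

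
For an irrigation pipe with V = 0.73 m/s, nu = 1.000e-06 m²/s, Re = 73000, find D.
Formula: Re = \frac{V D}{\nu}
Substituting knowns: 73000 = 0.73·D/1.000e-06
Solving for D: D = 73000·1.000e-06/0.73 = 0.1 m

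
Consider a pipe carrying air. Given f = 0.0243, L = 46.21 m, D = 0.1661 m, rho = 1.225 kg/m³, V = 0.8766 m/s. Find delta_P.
Formula: \Delta P = f \frac{L}{D} \frac{\rho V^2}{2}
delta_P = 0.0243·(46.21/0.1661)·0.5·1.225·0.8766²/1000 = 0.003182 kPa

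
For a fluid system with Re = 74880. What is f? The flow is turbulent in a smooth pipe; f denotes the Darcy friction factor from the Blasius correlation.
Formula: f = \frac{0.316}{Re^{0.25}}
f = 0.316/74880^0.25 = 0.0191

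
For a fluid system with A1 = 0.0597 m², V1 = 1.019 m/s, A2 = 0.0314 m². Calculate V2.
Formula: V_2 = \frac{A_1 V_1}{A_2}
V2 = 0.0597·1.019/0.0314 = 1.937 m/s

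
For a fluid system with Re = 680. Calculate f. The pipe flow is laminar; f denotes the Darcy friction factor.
Formula: f = \frac{64}{Re}
f = 64/680 = 0.09412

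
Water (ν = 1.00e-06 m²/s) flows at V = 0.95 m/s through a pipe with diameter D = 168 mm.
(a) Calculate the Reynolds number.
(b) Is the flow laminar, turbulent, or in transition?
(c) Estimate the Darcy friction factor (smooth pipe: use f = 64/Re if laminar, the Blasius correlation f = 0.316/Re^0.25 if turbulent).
(a) Re = V·D/ν = 0.95·0.168/1.00e-06 = 159600
(b) Flow regime: turbulent (Re > 4000)
(c) Friction factor: f = 0.316/Re^0.25 = 0.316/159600^0.25 = 0.01581 (Blasius is strictly valid for Re ≲ 1e5; used here as the smooth-pipe estimate the problem specifies)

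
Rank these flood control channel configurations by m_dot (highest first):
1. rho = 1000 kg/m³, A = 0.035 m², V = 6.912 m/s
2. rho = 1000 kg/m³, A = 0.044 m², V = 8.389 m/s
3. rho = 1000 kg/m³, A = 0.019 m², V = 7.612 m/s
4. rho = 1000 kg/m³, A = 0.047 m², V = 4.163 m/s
Case 1: m_dot = 241.9 kg/s
Case 2: m_dot = 369.1 kg/s
Case 3: m_dot = 144.6 kg/s
Case 4: m_dot = 195.7 kg/s
Ranking (highest first): 2, 1, 4, 3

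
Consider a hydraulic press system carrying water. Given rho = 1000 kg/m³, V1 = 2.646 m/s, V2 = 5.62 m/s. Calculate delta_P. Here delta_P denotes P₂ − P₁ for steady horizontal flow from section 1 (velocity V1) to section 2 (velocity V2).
Formula: \Delta P = \frac{1}{2} \rho (V_1^2 - V_2^2)
delta_P = 0.5·1000·(2.646² − 5.62²)/1000 = -12.29 kPa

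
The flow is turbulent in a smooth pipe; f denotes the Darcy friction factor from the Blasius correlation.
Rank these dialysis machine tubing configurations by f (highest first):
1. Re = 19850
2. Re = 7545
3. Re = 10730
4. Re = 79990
Case 1: f = 0.02662
Case 2: f = 0.03391
Case 3: f = 0.03105
Case 4: f = 0.01879
Ranking (highest first): 2, 3, 1, 4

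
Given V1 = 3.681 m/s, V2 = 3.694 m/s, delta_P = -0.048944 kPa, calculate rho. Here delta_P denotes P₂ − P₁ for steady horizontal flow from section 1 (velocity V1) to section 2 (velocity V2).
Formula: \Delta P = \frac{1}{2} \rho (V_1^2 - V_2^2)
Substituting knowns: -0.048944 = 0.5·rho·(3.681² − 3.694²)/1000
Solving for rho: rho = 2·(-0.048944·1000)/(3.681² − 3.694²) = 1021 kg/m³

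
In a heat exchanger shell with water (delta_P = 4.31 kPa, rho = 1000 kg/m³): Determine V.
Formula: V = \sqrt{\frac{2 \Delta P}{\rho}}
V = √(2·(4.31·1000)/1000) = 2.936 m/s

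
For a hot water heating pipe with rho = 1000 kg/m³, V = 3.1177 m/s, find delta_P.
Formula: V = \sqrt{\frac{2 \Delta P}{\rho}}
Substituting knowns: 3.1177 = √(2·(delta_P·1000)/1000)
Solving for delta_P: delta_P = 3.1177²·1000/2/1000 = 4.86 kPa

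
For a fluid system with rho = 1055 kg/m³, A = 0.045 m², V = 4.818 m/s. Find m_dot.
Formula: \dot{m} = \rho A V
m_dot = 1055·0.045·4.818 = 228.7 kg/s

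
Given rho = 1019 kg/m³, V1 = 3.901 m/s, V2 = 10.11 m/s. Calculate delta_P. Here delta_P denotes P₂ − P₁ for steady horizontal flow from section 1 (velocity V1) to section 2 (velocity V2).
Formula: \Delta P = \frac{1}{2} \rho (V_1^2 - V_2^2)
delta_P = 0.5·1019·(3.901² − 10.11²)/1000 = -44.32 kPa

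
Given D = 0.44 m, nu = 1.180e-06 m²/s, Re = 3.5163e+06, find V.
Formula: Re = \frac{V D}{\nu}
Substituting knowns: 3.5163e+06 = V·0.44/1.180e-06
Solving for V: V = 3.5163e+06·1.180e-06/0.44 = 9.43 m/s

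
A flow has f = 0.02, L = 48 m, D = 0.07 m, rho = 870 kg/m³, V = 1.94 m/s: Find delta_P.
Formula: \Delta P = f \frac{L}{D} \frac{\rho V^2}{2}
delta_P = 0.02·(48/0.07)·0.5·870·1.94²/1000 = 22.45 kPa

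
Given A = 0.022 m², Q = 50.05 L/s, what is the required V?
Formula: Q = A V
Substituting knowns: 50.05 = 0.022·V·1000
Solving for V: V = (50.05/1000)/0.022 = 2.275 m/s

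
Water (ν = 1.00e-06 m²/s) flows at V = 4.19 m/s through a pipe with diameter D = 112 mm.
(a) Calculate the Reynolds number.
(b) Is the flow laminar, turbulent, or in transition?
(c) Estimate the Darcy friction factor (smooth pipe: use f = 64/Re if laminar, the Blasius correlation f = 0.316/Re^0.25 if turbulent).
(a) Re = V·D/ν = 4.19·0.112/1.00e-06 = 469280
(b) Flow regime: turbulent (Re > 4000)
(c) Friction factor: f = 0.316/Re^0.25 = 0.316/469280^0.25 = 0.01207 (Blasius is strictly valid for Re ≲ 1e5; used here as the smooth-pipe estimate the problem specifies)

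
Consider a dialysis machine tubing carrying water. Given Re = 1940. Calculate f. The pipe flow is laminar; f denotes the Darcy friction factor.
Formula: f = \frac{64}{Re}
f = 64/1940 = 0.03299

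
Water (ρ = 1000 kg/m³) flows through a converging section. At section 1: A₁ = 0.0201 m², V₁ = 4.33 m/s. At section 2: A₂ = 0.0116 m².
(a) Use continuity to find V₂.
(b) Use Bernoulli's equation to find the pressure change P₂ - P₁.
(a) Continuity: A₁V₁=A₂V₂ -> V₂=A₁V₁/A₂=0.0201*4.33/0.0116=7.50 m/s
(b) Bernoulli: P₂-P₁=0.5*rho*(V₁^2-V₂^2)/1000=0.5*1000*(4.33^2-7.50^2)/1000=-18.75 kPa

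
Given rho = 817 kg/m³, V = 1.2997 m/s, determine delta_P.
Formula: V = \sqrt{\frac{2 \Delta P}{\rho}}
Substituting knowns: 1.2997 = √(2·(delta_P·1000)/817)
Solving for delta_P: delta_P = 1.2997²·817/2/1000 = 0.69 kPa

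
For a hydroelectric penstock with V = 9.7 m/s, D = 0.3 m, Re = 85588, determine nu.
Formula: Re = \frac{V D}{\nu}
Substituting knowns: 85588 = 9.7·0.3/nu
Solving for nu: nu = 9.7·0.3/85588 = 3.400e-05 m²/s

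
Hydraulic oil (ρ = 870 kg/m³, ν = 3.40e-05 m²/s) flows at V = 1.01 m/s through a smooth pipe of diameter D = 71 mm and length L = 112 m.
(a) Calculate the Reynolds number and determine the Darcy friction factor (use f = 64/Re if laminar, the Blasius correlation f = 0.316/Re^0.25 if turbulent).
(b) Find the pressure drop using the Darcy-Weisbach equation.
(a) Re = V·D/ν = 1.01·0.071/3.40e-05 = 2109.1 → laminar (Re < 2300); f = 64/Re = 64/2109.1 = 0.030345
(b) Darcy-Weisbach: ΔP = f·(L/D)·½ρV²/1000 = 0.030345·(112/0.071)·½·870·1.01²/1000 = 21.24 kPa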